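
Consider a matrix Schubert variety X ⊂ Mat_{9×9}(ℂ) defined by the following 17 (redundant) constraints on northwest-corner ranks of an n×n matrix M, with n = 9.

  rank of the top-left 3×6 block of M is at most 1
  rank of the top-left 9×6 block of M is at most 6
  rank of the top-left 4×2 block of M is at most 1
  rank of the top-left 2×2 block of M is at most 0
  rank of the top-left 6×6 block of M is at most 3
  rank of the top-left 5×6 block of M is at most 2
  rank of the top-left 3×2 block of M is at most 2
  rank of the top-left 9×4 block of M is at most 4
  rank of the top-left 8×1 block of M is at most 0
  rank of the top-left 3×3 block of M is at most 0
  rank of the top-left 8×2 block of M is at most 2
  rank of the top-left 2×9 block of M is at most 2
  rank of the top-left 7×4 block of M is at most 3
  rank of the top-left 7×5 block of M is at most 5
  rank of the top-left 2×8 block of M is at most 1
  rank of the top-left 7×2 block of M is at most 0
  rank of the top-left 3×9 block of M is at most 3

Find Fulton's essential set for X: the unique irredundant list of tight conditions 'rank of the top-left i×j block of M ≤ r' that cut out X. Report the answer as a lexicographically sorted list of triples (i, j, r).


Recovering R(i,j) via the rank-extension bound from the 17 conditions:

  R[1]: 0 | 0 | 0 | 1 | 1 | 1 | 1 | 1 | 1
  R[2]: 0 | 0 | 0 | 1 | 1 | 1 | 1 | 1 | 2
  R[3]: 0 | 0 | 0 | 1 | 1 | 1 | 2 | 2 | 3
  R[4]: 0 | 0 | 1 | 2 | 2 | 2 | 3 | 3 | 4
  R[5]: 0 | 0 | 1 | 2 | 2 | 2 | 3 | 4 | 5
  R[6]: 0 | 0 | 1 | 2 | 3 | 3 | 4 | 5 | 6
  R[7]: 0 | 0 | 1 | 2 | 3 | 4 | 5 | 6 | 7
  R[8]: 0 | 1 | 2 | 3 | 4 | 5 | 6 | 7 | 8
  R[9]: 1 | 2 | 3 | 4 | 5 | 6 | 7 | 8 | 9

hence w(1..9) = (4, 9, 7, 3, 8, 5, 6, 2, 1).

6 SE-corners of the 26-cell Rothe diagram give Ess(w):

[(2, 8, 1), (3, 3, 0), (3, 6, 1), (5, 6, 2), (7, 2, 0), (8, 1, 0)]


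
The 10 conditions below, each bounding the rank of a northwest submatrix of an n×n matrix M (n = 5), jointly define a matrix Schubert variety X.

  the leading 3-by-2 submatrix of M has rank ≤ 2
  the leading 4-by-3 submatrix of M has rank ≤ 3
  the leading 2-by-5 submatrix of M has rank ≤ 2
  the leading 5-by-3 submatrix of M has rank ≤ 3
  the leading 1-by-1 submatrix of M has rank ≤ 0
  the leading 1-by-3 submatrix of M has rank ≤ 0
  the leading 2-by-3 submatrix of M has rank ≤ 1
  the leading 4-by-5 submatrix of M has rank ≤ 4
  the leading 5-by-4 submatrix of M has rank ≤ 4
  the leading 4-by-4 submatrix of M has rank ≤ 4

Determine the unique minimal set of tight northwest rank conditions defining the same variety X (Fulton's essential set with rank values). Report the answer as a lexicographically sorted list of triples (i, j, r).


Recovering R(i,j) via the rank-extension bound from the 10 conditions:

  0, 0, 0, 1, 1
  1, 1, 1, 2, 2
  1, 2, 2, 3, 3
  1, 2, 3, 4, 4
  1, 2, 3, 4, 5

giving w = (4, 1, 2, 3, 5) via Δ²R.

D(w) has 3 cells with 1 SE-corner; essential set:

[(1, 3, 0)]


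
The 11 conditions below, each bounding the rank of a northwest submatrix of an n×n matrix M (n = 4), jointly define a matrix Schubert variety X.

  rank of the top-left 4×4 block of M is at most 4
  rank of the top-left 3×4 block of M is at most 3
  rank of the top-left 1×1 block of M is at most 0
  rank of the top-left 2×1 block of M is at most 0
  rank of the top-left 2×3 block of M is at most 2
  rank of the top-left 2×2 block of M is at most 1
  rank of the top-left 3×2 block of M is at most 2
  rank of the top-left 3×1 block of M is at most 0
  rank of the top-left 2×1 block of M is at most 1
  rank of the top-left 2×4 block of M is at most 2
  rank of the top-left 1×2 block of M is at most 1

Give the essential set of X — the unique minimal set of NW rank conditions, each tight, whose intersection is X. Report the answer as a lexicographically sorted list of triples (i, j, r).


Rank table r_w(4×4) implied by the 11 constraints:

  row 1: 0, 1, 1, 1
  row 2: 0, 1, 2, 2
  row 3: 0, 1, 2, 3
  row 4: 1, 2, 3, 4

so w = (2, 3, 4, 1).

D(w) has 3 cells with 1 SE-corner; essential set:

[(3, 1, 0)]


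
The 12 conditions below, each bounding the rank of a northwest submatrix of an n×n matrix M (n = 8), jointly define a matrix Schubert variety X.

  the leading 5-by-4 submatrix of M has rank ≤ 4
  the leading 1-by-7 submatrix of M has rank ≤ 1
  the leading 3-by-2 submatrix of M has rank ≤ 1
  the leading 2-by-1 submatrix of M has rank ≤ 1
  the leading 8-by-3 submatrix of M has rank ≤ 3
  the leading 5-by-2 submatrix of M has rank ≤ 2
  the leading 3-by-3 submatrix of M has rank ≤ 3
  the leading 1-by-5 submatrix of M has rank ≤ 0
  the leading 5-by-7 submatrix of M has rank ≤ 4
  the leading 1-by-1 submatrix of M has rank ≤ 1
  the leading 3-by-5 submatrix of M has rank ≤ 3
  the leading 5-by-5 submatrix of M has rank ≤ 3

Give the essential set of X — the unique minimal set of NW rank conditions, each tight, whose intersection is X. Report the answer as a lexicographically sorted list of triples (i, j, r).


Rank table r_w(8×8) implied by the 12 constraints:

  R[1]: 0 0 0 0 0 1 1 1
  R[2]: 1 1 1 1 1 2 2 2
  R[3]: 1 1 2 2 2 3 3 3
  R[4]: 1 2 3 3 3 4 4 4
  R[5]: 1 2 3 3 3 4 4 5
  R[6]: 1 2 3 4 4 5 5 6
  R[7]: 1 2 3 4 5 6 6 7
  R[8]: 1 2 3 4 5 6 7 8

hence w(1..8) = (6, 1, 3, 2, 8, 4, 5, 7).

D(w) has 9 cells with 4 SE-corners; essential set:

[(1, 5, 0), (3, 2, 1), (5, 5, 3), (5, 7, 4)]


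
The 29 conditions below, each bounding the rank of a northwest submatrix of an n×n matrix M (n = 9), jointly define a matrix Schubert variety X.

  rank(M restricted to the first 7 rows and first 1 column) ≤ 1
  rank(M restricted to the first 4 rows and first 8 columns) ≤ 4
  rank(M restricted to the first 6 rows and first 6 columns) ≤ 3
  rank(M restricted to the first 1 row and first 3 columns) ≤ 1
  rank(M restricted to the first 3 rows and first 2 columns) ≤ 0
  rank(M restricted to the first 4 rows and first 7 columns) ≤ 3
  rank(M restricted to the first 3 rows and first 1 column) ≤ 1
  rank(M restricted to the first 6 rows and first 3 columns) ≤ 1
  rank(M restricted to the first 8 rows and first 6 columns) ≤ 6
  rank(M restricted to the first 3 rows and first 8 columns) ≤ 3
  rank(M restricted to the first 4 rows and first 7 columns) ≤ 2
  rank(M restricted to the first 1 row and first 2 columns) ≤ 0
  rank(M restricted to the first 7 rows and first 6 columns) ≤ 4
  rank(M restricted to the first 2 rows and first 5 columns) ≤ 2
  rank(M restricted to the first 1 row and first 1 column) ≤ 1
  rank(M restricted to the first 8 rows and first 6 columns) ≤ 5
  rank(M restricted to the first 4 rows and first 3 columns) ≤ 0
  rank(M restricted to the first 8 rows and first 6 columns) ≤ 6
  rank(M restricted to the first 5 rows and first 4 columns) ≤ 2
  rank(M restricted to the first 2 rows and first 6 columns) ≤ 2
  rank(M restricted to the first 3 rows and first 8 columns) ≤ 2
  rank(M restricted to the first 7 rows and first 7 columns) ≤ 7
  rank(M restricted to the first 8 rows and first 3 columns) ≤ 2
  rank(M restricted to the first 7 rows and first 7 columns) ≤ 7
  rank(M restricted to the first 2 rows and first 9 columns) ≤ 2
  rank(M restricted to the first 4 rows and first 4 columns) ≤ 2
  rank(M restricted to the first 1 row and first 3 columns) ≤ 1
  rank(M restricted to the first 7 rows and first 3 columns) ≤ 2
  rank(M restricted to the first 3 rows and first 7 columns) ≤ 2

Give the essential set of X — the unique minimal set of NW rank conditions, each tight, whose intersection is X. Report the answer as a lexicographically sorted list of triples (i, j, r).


Rank table r_w(9×9) implied by the 29 constraints:

  i=1: 0  0  0  1  1  1  1  1  1
  i=2: 0  0  0  1  2  2  2  2  2
  i=3: 0  0  0  1  2  2  2  2  3
  i=4: 0  0  0  1  2  2  2  3  4
  i=5: 1  1  1  2  3  3  3  4  5
  i=6: 1  1  1  2  3  3  4  5  6
  i=7: 1  2  2  3  4  4  5  6  7
  i=8: 1  2  2  3  4  5  6  7  8
  i=9: 1  2  3  4  5  6  7  8  9

the unique w with this rank table is (4, 5, 9, 8, 1, 7, 2, 6, 3).

Rothe diagram D(w) (21 cells), 6 SE-corners (essential conditions):

[(3, 8, 2), (4, 3, 0), (4, 7, 2), (6, 3, 1), (6, 6, 3), (8, 3, 2)]


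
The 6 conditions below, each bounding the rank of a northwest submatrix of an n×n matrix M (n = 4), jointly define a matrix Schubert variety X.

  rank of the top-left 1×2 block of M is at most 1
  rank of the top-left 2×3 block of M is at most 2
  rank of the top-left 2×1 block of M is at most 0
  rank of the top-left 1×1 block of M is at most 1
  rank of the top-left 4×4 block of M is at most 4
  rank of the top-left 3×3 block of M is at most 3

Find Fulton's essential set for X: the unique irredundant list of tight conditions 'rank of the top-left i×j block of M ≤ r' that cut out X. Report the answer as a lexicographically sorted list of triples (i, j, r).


Computing R[i][j] = min implied NW-rank bound (n=4, 6 conditions):

  R[1]: 0, 1, 1, 1
  R[2]: 0, 1, 2, 2
  R[3]: 1, 2, 3, 3
  R[4]: 1, 2, 3, 4

hence w(1..4) = (2, 3, 1, 4).

D(w) has 2 cells with 1 SE-corner; essential set:

[(2, 1, 0)]


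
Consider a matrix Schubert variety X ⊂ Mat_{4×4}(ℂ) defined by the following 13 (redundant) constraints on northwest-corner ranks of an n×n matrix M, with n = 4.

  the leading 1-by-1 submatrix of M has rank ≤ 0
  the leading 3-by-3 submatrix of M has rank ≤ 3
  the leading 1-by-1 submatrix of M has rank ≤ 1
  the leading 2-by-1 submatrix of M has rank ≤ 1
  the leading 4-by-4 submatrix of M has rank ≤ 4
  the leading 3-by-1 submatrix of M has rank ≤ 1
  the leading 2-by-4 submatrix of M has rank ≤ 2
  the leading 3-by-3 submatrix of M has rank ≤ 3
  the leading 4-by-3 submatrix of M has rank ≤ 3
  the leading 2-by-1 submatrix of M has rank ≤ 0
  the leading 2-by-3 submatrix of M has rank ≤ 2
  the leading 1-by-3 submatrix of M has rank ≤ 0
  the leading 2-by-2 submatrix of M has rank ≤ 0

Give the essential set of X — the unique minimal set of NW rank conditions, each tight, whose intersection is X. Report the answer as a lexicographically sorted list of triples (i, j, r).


Recovering R(i,j) via the rank-extension bound from the 13 conditions:

  row 1: 0 0 0 1
  row 2: 0 0 1 2
  row 3: 1 1 2 3
  row 4: 1 2 3 4

giving w = (4, 3, 1, 2) via Δ²R.

Fulton essential set (2 of the 5 Rothe cells):

[(1, 3, 0), (2, 2, 0)]


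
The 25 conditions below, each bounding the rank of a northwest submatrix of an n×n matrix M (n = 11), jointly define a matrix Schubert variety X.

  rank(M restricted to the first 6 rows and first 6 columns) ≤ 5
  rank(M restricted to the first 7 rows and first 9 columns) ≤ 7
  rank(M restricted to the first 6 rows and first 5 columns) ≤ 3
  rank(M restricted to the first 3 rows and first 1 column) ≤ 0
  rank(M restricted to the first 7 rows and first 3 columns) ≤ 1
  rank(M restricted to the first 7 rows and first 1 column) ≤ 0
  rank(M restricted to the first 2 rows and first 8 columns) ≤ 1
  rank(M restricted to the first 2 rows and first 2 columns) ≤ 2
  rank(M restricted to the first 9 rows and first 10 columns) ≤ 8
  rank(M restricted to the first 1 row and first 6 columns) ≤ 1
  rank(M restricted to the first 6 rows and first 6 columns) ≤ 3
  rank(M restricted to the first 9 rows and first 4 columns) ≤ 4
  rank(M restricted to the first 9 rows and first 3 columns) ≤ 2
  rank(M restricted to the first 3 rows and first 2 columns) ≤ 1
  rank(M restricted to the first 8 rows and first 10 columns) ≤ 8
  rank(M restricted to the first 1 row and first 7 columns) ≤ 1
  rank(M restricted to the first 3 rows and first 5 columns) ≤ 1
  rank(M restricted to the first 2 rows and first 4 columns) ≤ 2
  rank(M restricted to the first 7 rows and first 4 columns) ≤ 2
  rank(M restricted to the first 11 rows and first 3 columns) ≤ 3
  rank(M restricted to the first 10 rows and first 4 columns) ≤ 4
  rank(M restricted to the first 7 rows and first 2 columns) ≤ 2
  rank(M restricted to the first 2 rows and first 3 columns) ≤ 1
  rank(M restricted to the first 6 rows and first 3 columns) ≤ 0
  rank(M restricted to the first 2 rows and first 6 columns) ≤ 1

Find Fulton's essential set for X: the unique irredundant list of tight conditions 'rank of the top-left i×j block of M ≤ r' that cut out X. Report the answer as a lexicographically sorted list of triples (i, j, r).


Computing R[i][j] = min implied NW-rank bound (n=11, 25 conditions):

  i=1: 0, 0, 0, 1, 1, 1, 1, 1, 1, 1, 1
  i=2: 0, 0, 0, 1, 1, 1, 1, 1, 2, 2, 2
  i=3: 0, 0, 0, 1, 1, 2, 2, 2, 3, 3, 3
  i=4: 0, 0, 0, 1, 2, 3, 3, 3, 4, 4, 4
  i=5: 0, 0, 0, 1, 2, 3, 4, 4, 5, 5, 5
  i=6: 0, 0, 0, 1, 2, 3, 4, 5, 6, 6, 6
  i=7: 0, 1, 1, 2, 3, 4, 5, 6, 7, 7, 7
  i=8: 1, 2, 2, 3, 4, 5, 6, 7, 8, 8, 8
  i=9: 1, 2, 2, 3, 4, 5, 6, 7, 8, 8, 9
  i=10: 1, 2, 3, 4, 5, 6, 7, 8, 9, 9, 10
  i=11: 1, 2, 3, 4, 5, 6, 7, 8, 9, 10, 11

hence w(1..11) = (4, 9, 6, 5, 7, 8, 2, 1, 11, 3, 10).

Rothe diagram D(w) (26 cells), 6 SE-corners (essential conditions):

[(2, 8, 1), (3, 5, 1), (6, 3, 0), (7, 1, 0), (9, 3, 2), (9, 10, 8)]


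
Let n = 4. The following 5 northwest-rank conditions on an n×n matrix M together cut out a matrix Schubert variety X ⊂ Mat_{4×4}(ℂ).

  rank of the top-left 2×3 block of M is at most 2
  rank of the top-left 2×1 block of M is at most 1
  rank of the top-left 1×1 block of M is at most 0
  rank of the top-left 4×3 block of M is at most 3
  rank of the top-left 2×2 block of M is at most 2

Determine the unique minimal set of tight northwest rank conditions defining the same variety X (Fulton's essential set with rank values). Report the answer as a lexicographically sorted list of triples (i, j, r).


The tightest implied rank at each (i,j), from the 5 conditions:

  row 1: 0 | 1 | 1 | 1
  row 2: 1 | 2 | 2 | 2
  row 3: 1 | 2 | 3 | 3
  row 4: 1 | 2 | 3 | 4

giving w = (2, 1, 3, 4) via Δ²R.

ℓ(w)=1; the 1 essential cell (i,j,r):

[(1, 1, 0)]


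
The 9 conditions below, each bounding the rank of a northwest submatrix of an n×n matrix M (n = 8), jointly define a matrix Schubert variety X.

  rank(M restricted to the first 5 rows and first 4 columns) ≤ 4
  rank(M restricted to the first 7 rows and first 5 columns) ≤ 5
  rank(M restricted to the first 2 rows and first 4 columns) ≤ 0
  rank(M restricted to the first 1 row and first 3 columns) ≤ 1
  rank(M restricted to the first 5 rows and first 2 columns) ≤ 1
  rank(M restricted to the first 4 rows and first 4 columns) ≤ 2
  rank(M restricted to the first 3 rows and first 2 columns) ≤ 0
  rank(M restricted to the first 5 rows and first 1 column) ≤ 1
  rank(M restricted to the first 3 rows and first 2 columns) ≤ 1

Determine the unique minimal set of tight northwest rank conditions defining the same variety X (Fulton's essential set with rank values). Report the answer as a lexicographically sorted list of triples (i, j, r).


Computing R[i][j] = min implied NW-rank bound (n=8, 9 conditions):

  row 1: 0, 0, 0, 0, 1, 1, 1, 1
  row 2: 0, 0, 0, 0, 1, 2, 2, 2
  row 3: 0, 0, 1, 1, 2, 3, 3, 3
  row 4: 1, 1, 2, 2, 3, 4, 4, 4
  row 5: 1, 1, 2, 3, 4, 5, 5, 5
  row 6: 1, 2, 3, 4, 5, 6, 6, 6
  row 7: 1, 2, 3, 4, 5, 6, 7, 7
  row 8: 1, 2, 3, 4, 5, 6, 7, 8

hence w(1..8) = (5, 6, 3, 1, 4, 2, 7, 8).

3 SE-corners of the 11-cell Rothe diagram give Ess(w):

[(2, 4, 0), (3, 2, 0), (5, 2, 1)]


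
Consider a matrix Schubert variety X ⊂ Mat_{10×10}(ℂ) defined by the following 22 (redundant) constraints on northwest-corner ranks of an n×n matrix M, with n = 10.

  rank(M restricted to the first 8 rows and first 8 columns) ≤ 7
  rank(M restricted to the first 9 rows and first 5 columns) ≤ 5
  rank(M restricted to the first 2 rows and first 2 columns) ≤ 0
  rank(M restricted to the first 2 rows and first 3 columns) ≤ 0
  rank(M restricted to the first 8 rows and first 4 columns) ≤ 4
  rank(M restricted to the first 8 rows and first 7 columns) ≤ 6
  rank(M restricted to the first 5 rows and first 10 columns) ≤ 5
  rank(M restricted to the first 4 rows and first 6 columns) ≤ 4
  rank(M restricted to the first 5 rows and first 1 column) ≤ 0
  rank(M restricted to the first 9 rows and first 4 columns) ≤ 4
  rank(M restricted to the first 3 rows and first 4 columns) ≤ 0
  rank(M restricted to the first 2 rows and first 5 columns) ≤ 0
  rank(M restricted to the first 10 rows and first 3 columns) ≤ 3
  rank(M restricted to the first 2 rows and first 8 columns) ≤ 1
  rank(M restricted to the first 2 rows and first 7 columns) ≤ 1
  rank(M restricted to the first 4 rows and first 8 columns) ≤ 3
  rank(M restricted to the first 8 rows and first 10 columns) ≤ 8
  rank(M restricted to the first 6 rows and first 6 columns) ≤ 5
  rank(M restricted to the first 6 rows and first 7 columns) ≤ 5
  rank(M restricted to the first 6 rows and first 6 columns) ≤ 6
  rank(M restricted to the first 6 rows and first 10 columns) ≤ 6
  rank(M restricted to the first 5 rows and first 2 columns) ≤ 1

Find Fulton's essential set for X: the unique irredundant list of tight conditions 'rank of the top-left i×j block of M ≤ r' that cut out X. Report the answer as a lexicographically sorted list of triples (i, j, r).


Rank table r_w(10×10) implied by the 22 constraints:

  R[1]: 0, 0, 0, 0, 0, 1, 1, 1, 1, 1
  R[2]: 0, 0, 0, 0, 0, 1, 1, 1, 2, 2
  R[3]: 0, 0, 0, 0, 1, 2, 2, 2, 3, 3
  R[4]: 0, 1, 1, 1, 2, 3, 3, 3, 4, 4
  R[5]: 0, 1, 2, 2, 3, 4, 4, 4, 5, 5
  R[6]: 1, 2, 3, 3, 4, 5, 5, 5, 6, 6
  R[7]: 1, 2, 3, 4, 5, 6, 6, 6, 7, 7
  R[8]: 1, 2, 3, 4, 5, 6, 6, 7, 8, 8
  R[9]: 1, 2, 3, 4, 5, 6, 7, 8, 9, 9
  R[10]: 1, 2, 3, 4, 5, 6, 7, 8, 9, 10

giving w = (6, 9, 5, 2, 3, 1, 4, 8, 7, 10) via Δ²R.

Rothe diagram D(w) (19 cells), 5 SE-corners (essential conditions):

[(2, 5, 0), (2, 8, 1), (3, 4, 0), (5, 1, 0), (8, 7, 6)]


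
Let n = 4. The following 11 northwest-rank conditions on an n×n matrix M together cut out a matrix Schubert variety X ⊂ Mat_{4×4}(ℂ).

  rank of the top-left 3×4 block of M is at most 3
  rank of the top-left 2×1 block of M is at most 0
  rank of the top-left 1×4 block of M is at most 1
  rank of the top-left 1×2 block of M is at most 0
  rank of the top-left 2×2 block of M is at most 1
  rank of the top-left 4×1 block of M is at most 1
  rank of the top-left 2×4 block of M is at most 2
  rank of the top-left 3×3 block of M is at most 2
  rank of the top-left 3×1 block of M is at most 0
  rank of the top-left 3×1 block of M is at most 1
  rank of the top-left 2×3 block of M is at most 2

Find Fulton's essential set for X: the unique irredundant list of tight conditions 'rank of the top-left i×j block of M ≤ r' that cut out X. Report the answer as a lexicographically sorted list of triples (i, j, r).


Propagating the 11 rank bounds to every northwest block:

  i=1: 0 | 0 | 1 | 1
  i=2: 0 | 1 | 2 | 2
  i=3: 0 | 1 | 2 | 3
  i=4: 1 | 2 | 3 | 4

the unique w with this rank table is (3, 2, 4, 1).

ℓ(w)=4; the 2 essential cells (i,j,r):

[(1, 2, 0), (3, 1, 0)]


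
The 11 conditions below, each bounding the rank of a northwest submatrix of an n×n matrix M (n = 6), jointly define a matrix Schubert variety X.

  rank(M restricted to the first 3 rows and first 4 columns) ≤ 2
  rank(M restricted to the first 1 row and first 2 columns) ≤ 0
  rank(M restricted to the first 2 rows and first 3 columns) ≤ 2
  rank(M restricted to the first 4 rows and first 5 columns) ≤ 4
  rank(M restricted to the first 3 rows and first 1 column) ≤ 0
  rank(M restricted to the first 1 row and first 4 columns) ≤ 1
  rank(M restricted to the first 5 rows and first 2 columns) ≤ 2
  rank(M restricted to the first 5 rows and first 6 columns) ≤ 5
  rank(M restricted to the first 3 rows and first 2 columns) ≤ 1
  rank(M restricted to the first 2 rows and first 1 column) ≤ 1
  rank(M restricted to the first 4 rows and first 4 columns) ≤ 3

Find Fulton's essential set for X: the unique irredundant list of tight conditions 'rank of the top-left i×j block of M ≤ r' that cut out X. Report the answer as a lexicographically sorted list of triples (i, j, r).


Rank table r_w(6×6) implied by the 11 constraints:

  row 1: 0 | 0 | 1 | 1 | 1 | 1
  row 2: 0 | 1 | 2 | 2 | 2 | 2
  row 3: 0 | 1 | 2 | 2 | 3 | 3
  row 4: 1 | 2 | 3 | 3 | 4 | 4
  row 5: 1 | 2 | 3 | 4 | 5 | 5
  row 6: 1 | 2 | 3 | 4 | 5 | 6

second differences of R give the permutation w = (3, 2, 5, 1, 4, 6).

Rothe diagram D(w) (5 cells), 3 SE-corners (essential conditions):

[(1, 2, 0), (3, 1, 0), (3, 4, 2)]


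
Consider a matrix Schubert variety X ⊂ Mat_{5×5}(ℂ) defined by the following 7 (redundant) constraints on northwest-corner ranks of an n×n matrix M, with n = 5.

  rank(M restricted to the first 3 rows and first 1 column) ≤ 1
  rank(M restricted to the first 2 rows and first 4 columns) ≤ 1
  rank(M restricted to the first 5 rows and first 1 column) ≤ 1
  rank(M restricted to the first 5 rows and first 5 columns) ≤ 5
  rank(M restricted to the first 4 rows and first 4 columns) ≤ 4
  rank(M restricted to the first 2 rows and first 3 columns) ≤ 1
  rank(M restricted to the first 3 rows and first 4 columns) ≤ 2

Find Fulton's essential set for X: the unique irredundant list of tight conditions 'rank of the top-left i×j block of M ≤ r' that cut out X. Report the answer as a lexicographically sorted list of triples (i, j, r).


Rank table r_w(5×5) implied by the 7 constraints:

  i=1: 1 1 1 1 1
  i=2: 1 1 1 1 2
  i=3: 1 2 2 2 3
  i=4: 1 2 3 3 4
  i=5: 1 2 3 4 5

so w = (1, 5, 2, 3, 4).

1 SE-corner of the 3-cell Rothe diagram gives Ess(w):

[(2, 4, 1)]


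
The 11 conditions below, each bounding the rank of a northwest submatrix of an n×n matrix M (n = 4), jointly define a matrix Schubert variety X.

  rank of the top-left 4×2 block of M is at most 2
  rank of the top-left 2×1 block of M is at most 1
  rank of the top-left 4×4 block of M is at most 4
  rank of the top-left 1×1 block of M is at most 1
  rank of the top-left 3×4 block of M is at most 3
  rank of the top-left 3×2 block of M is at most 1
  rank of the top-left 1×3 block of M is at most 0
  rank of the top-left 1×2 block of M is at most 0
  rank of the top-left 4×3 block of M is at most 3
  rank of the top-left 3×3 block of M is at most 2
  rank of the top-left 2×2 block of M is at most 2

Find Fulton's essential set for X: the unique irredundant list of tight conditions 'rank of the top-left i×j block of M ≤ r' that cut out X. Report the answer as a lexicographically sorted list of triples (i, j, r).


Propagating the 11 rank bounds to every northwest block:

  row 1: 0  0  0  1
  row 2: 1  1  1  2
  row 3: 1  1  2  3
  row 4: 1  2  3  4

so w = (4, 1, 3, 2).

2 SE-corners of the 4-cell Rothe diagram give Ess(w):

[(1, 3, 0), (3, 2, 1)]


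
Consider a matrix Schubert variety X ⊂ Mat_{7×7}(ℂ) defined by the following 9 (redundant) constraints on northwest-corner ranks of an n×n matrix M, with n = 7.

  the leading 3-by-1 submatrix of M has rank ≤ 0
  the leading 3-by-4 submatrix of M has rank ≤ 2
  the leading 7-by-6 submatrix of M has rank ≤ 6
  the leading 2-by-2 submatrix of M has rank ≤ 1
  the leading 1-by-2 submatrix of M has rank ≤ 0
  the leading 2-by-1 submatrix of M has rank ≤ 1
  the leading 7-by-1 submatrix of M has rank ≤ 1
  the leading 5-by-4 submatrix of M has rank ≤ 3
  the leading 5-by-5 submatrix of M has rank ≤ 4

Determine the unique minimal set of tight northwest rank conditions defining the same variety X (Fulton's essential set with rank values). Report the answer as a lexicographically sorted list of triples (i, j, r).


The tightest implied rank at each (i,j), from the 9 conditions:

  R[1]: 0 | 0 | 1 | 1 | 1 | 1 | 1
  R[2]: 0 | 1 | 2 | 2 | 2 | 2 | 2
  R[3]: 0 | 1 | 2 | 2 | 3 | 3 | 3
  R[4]: 1 | 2 | 3 | 3 | 4 | 4 | 4
  R[5]: 1 | 2 | 3 | 3 | 4 | 5 | 5
  R[6]: 1 | 2 | 3 | 4 | 5 | 6 | 6
  R[7]: 1 | 2 | 3 | 4 | 5 | 6 | 7

the unique w with this rank table is (3, 2, 5, 1, 6, 4, 7).

D(w) has 6 cells with 4 SE-corners; essential set:

[(1, 2, 0), (3, 1, 0), (3, 4, 2), (5, 4, 3)]


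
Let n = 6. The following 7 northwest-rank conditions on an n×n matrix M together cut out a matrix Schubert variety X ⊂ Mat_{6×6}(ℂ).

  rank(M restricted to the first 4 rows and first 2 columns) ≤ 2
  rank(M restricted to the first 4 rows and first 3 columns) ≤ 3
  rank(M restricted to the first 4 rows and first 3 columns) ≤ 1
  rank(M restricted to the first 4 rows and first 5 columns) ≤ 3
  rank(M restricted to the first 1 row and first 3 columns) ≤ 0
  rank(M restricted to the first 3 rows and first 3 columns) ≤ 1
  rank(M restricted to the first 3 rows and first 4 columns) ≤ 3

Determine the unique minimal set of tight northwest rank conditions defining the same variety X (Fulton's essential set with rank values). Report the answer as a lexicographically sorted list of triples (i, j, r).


Reconstructing r_w from the 7 given conditions:

  0 | 0 | 0 | 1 | 1 | 1
  1 | 1 | 1 | 2 | 2 | 2
  1 | 1 | 1 | 2 | 3 | 3
  1 | 1 | 1 | 2 | 3 | 4
  1 | 2 | 2 | 3 | 4 | 5
  1 | 2 | 3 | 4 | 5 | 6

hence w(1..6) = (4, 1, 5, 6, 2, 3).

2 SE-corners of the 7-cell Rothe diagram give Ess(w):

[(1, 3, 0), (4, 3, 1)]


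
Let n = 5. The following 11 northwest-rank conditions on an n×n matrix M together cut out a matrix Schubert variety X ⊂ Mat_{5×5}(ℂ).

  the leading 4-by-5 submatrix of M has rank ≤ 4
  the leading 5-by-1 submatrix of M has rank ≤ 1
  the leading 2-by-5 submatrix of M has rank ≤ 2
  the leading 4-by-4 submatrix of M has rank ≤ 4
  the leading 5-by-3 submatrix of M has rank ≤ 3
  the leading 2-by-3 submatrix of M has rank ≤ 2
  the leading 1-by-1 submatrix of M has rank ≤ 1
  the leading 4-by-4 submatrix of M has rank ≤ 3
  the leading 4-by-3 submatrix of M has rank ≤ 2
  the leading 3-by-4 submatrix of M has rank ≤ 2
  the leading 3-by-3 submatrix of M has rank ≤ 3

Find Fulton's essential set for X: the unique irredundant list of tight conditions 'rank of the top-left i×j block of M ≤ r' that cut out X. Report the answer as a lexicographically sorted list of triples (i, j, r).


Reconstructing r_w from the 11 given conditions:

  1 | 1 | 1 | 1 | 1
  1 | 2 | 2 | 2 | 2
  1 | 2 | 2 | 2 | 3
  1 | 2 | 2 | 3 | 4
  1 | 2 | 3 | 4 | 5

giving w = (1, 2, 5, 4, 3) via Δ²R.

Rothe diagram D(w) (3 cells), 2 SE-corners (essential conditions):

[(3, 4, 2), (4, 3, 2)]


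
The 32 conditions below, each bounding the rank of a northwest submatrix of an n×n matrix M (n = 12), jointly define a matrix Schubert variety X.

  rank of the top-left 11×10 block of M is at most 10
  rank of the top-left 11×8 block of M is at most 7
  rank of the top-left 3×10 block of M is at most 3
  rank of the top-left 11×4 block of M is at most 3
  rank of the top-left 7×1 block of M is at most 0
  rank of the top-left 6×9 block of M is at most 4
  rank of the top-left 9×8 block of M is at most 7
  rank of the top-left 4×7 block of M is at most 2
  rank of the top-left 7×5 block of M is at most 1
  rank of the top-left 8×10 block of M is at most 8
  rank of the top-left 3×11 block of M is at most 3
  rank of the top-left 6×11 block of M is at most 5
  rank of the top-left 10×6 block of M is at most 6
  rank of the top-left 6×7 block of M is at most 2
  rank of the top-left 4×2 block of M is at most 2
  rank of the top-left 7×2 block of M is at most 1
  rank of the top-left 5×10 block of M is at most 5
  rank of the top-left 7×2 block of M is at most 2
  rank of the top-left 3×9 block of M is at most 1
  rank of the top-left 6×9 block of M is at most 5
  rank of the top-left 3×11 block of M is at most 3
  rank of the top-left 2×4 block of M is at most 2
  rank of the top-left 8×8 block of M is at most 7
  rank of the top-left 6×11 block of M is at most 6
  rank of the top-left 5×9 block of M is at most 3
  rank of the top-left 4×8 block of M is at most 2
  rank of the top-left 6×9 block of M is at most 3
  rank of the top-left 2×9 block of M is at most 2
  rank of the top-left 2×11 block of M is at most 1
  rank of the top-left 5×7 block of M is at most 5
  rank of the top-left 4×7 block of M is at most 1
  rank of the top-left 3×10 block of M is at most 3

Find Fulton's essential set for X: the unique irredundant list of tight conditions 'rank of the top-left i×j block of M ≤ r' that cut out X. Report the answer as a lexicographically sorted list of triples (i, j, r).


Reconstructing r_w from the 32 given conditions:

  0 | 1 | 1 | 1 | 1 | 1 | 1 | 1 | 1 | 1 | 1 | 1
  0 | 1 | 1 | 1 | 1 | 1 | 1 | 1 | 1 | 1 | 1 | 2
  0 | 1 | 1 | 1 | 1 | 1 | 1 | 1 | 1 | 2 | 2 | 3
  0 | 1 | 1 | 1 | 1 | 1 | 1 | 2 | 2 | 3 | 3 | 4
  0 | 1 | 1 | 1 | 1 | 2 | 2 | 3 | 3 | 4 | 4 | 5
  0 | 1 | 1 | 1 | 1 | 2 | 2 | 3 | 3 | 4 | 5 | 6
  0 | 1 | 1 | 1 | 1 | 2 | 3 | 4 | 4 | 5 | 6 | 7
  1 | 2 | 2 | 2 | 2 | 3 | 4 | 5 | 5 | 6 | 7 | 8
  1 | 2 | 3 | 3 | 3 | 4 | 5 | 6 | 6 | 7 | 8 | 9
  1 | 2 | 3 | 3 | 4 | 5 | 6 | 7 | 7 | 8 | 9 | 10
  1 | 2 | 3 | 3 | 4 | 5 | 6 | 7 | 8 | 9 | 10 | 11
  1 | 2 | 3 | 4 | 5 | 6 | 7 | 8 | 9 | 10 | 11 | 12

giving w = (2, 12, 10, 8, 6, 11, 7, 1, 3, 5, 9, 4) via Δ²R.

D(w) has 41 cells with 8 SE-corners; essential set:

[(2, 11, 1), (3, 9, 1), (4, 7, 1), (6, 7, 2), (6, 9, 3), (7, 1, 0), (7, 5, 1), (11, 4, 3)]


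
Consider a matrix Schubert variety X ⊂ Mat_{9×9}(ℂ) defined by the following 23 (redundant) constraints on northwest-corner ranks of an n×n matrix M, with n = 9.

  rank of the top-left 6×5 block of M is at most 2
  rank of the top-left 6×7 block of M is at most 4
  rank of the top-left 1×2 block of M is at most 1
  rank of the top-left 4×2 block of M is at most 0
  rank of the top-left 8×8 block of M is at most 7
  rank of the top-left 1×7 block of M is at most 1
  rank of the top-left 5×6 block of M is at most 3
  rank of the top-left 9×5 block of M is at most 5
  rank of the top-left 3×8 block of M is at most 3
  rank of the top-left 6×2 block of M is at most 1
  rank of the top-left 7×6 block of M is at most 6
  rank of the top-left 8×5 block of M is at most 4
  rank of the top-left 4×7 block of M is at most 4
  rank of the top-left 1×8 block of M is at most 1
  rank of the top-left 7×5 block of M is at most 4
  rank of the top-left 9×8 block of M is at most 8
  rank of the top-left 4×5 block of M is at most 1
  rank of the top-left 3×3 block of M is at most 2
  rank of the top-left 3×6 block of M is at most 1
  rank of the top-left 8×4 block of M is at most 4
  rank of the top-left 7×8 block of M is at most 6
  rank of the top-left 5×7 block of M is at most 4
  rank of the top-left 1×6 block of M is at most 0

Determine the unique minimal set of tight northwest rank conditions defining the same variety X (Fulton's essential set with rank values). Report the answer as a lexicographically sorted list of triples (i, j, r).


Rank table r_w(9×9) implied by the 23 constraints:

  R[1]: 0  0  0  0  0  0  1  1  1
  R[2]: 0  0  1  1  1  1  2  2  2
  R[3]: 0  0  1  1  1  1  2  3  3
  R[4]: 0  0  1  1  1  2  3  4  4
  R[5]: 1  1  2  2  2  3  4  5  5
  R[6]: 1  1  2  2  2  3  4  5  6
  R[7]: 1  2  3  3  3  4  5  6  7
  R[8]: 1  2  3  4  4  5  6  7  8
  R[9]: 1  2  3  4  5  6  7  8  9

second differences of R give the permutation w = (7, 3, 8, 6, 1, 9, 2, 4, 5).

6 SE-corners of the 20-cell Rothe diagram give Ess(w):

[(1, 6, 0), (3, 6, 1), (4, 2, 0), (4, 5, 1), (6, 2, 1), (6, 5, 2)]


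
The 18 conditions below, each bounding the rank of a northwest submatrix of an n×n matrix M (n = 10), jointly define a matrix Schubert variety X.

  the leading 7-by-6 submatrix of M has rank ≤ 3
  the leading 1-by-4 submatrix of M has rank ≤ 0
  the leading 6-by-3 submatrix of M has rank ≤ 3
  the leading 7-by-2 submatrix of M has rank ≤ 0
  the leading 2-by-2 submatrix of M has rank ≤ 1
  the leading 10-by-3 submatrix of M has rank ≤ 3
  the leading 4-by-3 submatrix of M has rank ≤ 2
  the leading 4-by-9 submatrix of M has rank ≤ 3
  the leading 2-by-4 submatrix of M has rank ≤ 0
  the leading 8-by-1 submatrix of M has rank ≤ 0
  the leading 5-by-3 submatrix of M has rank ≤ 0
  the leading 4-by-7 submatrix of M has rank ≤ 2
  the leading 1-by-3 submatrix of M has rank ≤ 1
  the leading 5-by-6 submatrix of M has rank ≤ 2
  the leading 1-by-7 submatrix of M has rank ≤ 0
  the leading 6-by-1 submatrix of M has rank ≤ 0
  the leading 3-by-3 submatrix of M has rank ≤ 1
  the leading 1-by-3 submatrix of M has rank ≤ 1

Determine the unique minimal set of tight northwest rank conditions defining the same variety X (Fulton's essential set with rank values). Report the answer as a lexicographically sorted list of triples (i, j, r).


Computing R[i][j] = min implied NW-rank bound (n=10, 18 conditions):

  i=1: 0 0 0 0 0 0 0 1 1 1
  i=2: 0 0 0 0 1 1 1 2 2 2
  i=3: 0 0 0 1 2 2 2 3 3 3
  i=4: 0 0 0 1 2 2 2 3 3 4
  i=5: 0 0 0 1 2 2 3 4 4 5
  i=6: 0 0 1 2 3 3 4 5 5 6
  i=7: 0 0 1 2 3 3 4 5 6 7
  i=8: 0 1 2 3 4 4 5 6 7 8
  i=9: 1 2 3 4 5 5 6 7 8 9
  i=10: 1 2 3 4 5 6 7 8 9 10

the unique w with this rank table is (8, 5, 4, 10, 7, 3, 9, 2, 1, 6).

D(w) has 30 cells with 9 SE-corners; essential set:

[(1, 7, 0), (2, 4, 0), (4, 7, 2), (4, 9, 3), (5, 3, 0), (5, 6, 2), (7, 2, 0), (7, 6, 3), (8, 1, 0)]


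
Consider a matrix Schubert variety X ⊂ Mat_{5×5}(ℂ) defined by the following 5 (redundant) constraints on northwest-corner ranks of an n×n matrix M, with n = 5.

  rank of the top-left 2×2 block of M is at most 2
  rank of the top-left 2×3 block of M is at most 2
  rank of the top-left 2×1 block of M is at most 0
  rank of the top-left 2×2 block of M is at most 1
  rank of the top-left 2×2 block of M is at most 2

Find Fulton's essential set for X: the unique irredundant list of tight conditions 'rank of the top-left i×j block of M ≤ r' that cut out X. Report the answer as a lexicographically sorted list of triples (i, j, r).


Reconstructing r_w from the 5 given conditions:

  row 1: 0 1 1 1 1
  row 2: 0 1 2 2 2
  row 3: 1 2 3 3 3
  row 4: 1 2 3 4 4
  row 5: 1 2 3 4 5

reading off 1-entries of Δ²R: w = (2, 3, 1, 4, 5).

Fulton essential set (1 of the 2 Rothe cells):

[(2, 1, 0)]


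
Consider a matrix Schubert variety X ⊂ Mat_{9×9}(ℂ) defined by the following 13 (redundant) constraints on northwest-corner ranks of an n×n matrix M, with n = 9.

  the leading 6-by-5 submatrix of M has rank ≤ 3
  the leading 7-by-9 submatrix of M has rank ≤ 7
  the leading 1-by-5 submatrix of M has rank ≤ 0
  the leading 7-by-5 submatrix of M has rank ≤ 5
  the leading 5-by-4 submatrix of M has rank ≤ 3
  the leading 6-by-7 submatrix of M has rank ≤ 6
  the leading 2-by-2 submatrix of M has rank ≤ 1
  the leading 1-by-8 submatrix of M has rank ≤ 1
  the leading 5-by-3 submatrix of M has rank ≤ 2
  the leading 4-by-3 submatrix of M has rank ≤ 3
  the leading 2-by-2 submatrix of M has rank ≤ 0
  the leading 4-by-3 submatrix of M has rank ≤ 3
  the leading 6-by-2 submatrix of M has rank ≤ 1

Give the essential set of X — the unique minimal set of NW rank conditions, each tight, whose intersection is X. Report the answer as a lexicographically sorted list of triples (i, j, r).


Recovering R(i,j) via the rank-extension bound from the 13 conditions:

  i=1: 0 | 0 | 0 | 0 | 0 | 1 | 1 | 1 | 1
  i=2: 0 | 0 | 1 | 1 | 1 | 2 | 2 | 2 | 2
  i=3: 1 | 1 | 2 | 2 | 2 | 3 | 3 | 3 | 3
  i=4: 1 | 1 | 2 | 3 | 3 | 4 | 4 | 4 | 4
  i=5: 1 | 1 | 2 | 3 | 3 | 4 | 5 | 5 | 5
  i=6: 1 | 1 | 2 | 3 | 3 | 4 | 5 | 6 | 6
  i=7: 1 | 2 | 3 | 4 | 4 | 5 | 6 | 7 | 7
  i=8: 1 | 2 | 3 | 4 | 5 | 6 | 7 | 8 | 8
  i=9: 1 | 2 | 3 | 4 | 5 | 6 | 7 | 8 | 9

second differences of R give the permutation w = (6, 3, 1, 4, 7, 8, 2, 5, 9).

4 SE-corners of the 12-cell Rothe diagram give Ess(w):

[(1, 5, 0), (2, 2, 0), (6, 2, 1), (6, 5, 3)]


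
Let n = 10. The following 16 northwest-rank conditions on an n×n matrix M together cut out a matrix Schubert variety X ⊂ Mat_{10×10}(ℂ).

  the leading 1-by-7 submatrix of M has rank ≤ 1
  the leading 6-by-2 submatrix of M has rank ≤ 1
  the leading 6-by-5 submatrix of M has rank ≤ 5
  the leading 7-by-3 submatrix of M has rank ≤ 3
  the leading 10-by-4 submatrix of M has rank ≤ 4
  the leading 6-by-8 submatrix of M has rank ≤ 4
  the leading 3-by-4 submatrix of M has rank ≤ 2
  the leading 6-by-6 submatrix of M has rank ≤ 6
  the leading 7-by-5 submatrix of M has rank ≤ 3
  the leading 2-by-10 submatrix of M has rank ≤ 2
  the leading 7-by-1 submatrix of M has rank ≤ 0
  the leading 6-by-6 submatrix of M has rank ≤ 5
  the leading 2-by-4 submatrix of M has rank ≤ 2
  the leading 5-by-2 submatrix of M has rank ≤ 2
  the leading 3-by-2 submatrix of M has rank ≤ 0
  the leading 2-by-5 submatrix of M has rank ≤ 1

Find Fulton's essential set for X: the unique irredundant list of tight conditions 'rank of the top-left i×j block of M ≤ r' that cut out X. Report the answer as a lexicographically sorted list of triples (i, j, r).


Rank table r_w(10×10) implied by the 16 constraints:

  R[1]: 0, 0, 1, 1, 1, 1, 1, 1, 1, 1
  R[2]: 0, 0, 1, 1, 1, 2, 2, 2, 2, 2
  R[3]: 0, 0, 1, 2, 2, 3, 3, 3, 3, 3
  R[4]: 0, 1, 2, 3, 3, 4, 4, 4, 4, 4
  R[5]: 0, 1, 2, 3, 3, 4, 4, 4, 5, 5
  R[6]: 0, 1, 2, 3, 3, 4, 4, 4, 5, 6
  R[7]: 0, 1, 2, 3, 3, 4, 5, 5, 6, 7
  R[8]: 1, 2, 3, 4, 4, 5, 6, 6, 7, 8
  R[9]: 1, 2, 3, 4, 5, 6, 7, 7, 8, 9
  R[10]: 1, 2, 3, 4, 5, 6, 7, 8, 9, 10

the unique w with this rank table is (3, 6, 4, 2, 9, 10, 7, 1, 5, 8).

|D(w)|=19, |Ess(w)|=5:

[(2, 5, 1), (3, 2, 0), (6, 8, 4), (7, 1, 0), (7, 5, 3)]


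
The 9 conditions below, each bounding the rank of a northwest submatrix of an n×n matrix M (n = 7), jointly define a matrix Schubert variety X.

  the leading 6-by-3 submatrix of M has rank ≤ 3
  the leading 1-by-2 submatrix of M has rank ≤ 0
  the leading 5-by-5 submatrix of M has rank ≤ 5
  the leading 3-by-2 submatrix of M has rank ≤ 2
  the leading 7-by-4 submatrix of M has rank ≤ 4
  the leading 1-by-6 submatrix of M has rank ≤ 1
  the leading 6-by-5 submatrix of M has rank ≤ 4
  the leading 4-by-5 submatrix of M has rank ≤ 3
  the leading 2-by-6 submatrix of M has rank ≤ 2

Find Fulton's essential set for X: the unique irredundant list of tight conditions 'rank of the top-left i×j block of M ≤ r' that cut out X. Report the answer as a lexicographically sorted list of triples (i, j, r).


Recovering R(i,j) via the rank-extension bound from the 9 conditions:

  0, 0, 1, 1, 1, 1, 1
  1, 1, 2, 2, 2, 2, 2
  1, 2, 3, 3, 3, 3, 3
  1, 2, 3, 3, 3, 4, 4
  1, 2, 3, 4, 4, 5, 5
  1, 2, 3, 4, 4, 5, 6
  1, 2, 3, 4, 5, 6, 7

reading off 1-entries of Δ²R: w = (3, 1, 2, 6, 4, 7, 5).

ℓ(w)=5; the 3 essential cells (i,j,r):

[(1, 2, 0), (4, 5, 3), (6, 5, 4)]


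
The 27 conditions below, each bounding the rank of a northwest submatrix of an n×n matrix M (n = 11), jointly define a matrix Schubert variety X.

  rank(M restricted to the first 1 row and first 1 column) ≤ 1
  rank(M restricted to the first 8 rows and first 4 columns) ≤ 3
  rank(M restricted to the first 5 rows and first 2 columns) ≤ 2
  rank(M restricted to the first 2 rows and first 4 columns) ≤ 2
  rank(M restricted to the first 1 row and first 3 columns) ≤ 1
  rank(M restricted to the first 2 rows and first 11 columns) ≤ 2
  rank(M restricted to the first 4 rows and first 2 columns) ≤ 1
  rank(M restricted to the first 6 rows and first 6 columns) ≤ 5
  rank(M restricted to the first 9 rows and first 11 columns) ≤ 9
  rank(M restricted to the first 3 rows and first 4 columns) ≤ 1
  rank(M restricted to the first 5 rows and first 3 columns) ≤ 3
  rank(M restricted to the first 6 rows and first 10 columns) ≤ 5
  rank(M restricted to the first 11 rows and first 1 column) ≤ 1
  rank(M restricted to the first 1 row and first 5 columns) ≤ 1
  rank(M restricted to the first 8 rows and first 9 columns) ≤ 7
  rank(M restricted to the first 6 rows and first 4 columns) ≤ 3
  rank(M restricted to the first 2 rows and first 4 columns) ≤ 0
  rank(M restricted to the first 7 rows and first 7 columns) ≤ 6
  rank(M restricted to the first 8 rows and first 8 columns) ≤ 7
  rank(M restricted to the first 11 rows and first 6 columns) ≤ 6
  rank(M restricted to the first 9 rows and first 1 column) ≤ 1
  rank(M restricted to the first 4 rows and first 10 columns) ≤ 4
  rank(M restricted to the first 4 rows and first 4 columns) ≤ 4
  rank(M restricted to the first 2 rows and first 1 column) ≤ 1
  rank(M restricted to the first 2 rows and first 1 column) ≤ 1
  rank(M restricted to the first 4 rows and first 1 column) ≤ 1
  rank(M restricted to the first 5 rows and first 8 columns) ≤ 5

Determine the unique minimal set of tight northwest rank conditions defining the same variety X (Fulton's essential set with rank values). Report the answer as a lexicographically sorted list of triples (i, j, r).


Rank table r_w(11×11) implied by the 27 constraints:

  i=1: 0 | 0 | 0 | 0 | 1 | 1 | 1 | 1 | 1 | 1 | 1
  i=2: 0 | 0 | 0 | 0 | 1 | 2 | 2 | 2 | 2 | 2 | 2
  i=3: 1 | 1 | 1 | 1 | 2 | 3 | 3 | 3 | 3 | 3 | 3
  i=4: 1 | 1 | 2 | 2 | 3 | 4 | 4 | 4 | 4 | 4 | 4
  i=5: 1 | 2 | 3 | 3 | 4 | 5 | 5 | 5 | 5 | 5 | 5
  i=6: 1 | 2 | 3 | 3 | 4 | 5 | 5 | 5 | 5 | 5 | 6
  i=7: 1 | 2 | 3 | 3 | 4 | 5 | 6 | 6 | 6 | 6 | 7
  i=8: 1 | 2 | 3 | 3 | 4 | 5 | 6 | 7 | 7 | 7 | 8
  i=9: 1 | 2 | 3 | 4 | 5 | 6 | 7 | 8 | 8 | 8 | 9
  i=10: 1 | 2 | 3 | 4 | 5 | 6 | 7 | 8 | 9 | 9 | 10
  i=11: 1 | 2 | 3 | 4 | 5 | 6 | 7 | 8 | 9 | 10 | 11

the unique w with this rank table is (5, 6, 1, 3, 2, 11, 7, 8, 4, 9, 10).

4 SE-corners of the 16-cell Rothe diagram give Ess(w):

[(2, 4, 0), (4, 2, 1), (6, 10, 5), (8, 4, 3)]
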